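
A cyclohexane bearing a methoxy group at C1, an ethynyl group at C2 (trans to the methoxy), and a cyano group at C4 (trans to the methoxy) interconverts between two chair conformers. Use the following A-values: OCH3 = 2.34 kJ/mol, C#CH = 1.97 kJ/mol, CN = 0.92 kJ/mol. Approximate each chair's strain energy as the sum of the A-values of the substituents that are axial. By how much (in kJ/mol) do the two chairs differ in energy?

5.23 kJ/mol

Chair I (methoxy axial, ethynyl axial, cyano axial): E = 5.23 kJ/mol.
Chair II (methoxy equatorial, ethynyl equatorial, cyano equatorial): E = 0.00 kJ/mol.
ΔE = 5.23 − 0.00 = 5.23 kJ/mol; chair II is more stable.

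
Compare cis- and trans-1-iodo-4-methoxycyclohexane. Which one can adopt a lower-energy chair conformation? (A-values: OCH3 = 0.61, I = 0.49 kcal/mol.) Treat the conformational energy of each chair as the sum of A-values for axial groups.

At 1,4 positions (parity opposite): cis → (a,e or e,a); trans → (e,e or a,a).
Best chair for cis: E = 0.49 kcal/mol; best chair for trans: E = 0.00 kcal/mol.
The trans isomer is lower by 0.49 kcal/mol.

trans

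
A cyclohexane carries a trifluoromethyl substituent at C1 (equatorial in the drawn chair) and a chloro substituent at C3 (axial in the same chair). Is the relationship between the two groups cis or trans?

trans

C1 and C3 have the same parity, so their axial bonds point in the same direction.
With same-parity carbons, two substituents on the same face are both axial or both equatorial; opposite faces give one of each.
Here the groups are equatorial/axial → opposite face → trans.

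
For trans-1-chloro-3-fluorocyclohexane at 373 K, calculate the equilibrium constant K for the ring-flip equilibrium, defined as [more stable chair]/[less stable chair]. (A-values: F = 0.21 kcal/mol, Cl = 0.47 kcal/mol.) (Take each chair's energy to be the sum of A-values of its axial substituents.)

C1 and C3 have the same parity, so for the trans isomer the two substituents are one axial and one equatorial in each chair.
Chair I (fluoro axial, chloro equatorial): E = 0.21 kcal/mol; chair II (fluoro equatorial, chloro axial): E = 0.47 kcal/mol.
ΔG = 0.26 kcal/mol between the two chairs.
K = exp(ΔG/RT) with R = 1.987×10⁻³ kcal mol⁻¹ K⁻¹ and T = 373 K gives K ≈ 1.42.

K ≈ 1.42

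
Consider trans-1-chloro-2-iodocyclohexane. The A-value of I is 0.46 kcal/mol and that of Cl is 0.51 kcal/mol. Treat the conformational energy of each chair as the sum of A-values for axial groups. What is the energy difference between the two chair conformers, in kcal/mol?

0.97 kcal/mol

C1 and C2 have opposite parity, so for the trans isomer the two substituents are e,e in one chair and a,a in the other.
Chair I (iodo axial, chloro axial): E = 0.97 kcal/mol.
Chair II (iodo equatorial, chloro equatorial): E = 0.00 kcal/mol.
ΔE = 0.97 − 0.00 = 0.97 kcal/mol; chair II is more stable.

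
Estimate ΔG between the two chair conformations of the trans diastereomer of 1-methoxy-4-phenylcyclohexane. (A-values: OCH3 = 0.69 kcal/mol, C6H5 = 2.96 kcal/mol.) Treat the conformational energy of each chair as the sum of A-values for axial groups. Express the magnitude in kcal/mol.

3.65 kcal/mol

C1 and C4 have opposite parity, so for the trans isomer the two substituents are e,e in one chair and a,a in the other.
Chair I (methoxy axial, phenyl axial): E = 3.65 kcal/mol.
Chair II (methoxy equatorial, phenyl equatorial): E = 0.00 kcal/mol.
ΔE = 3.65 − 0.00 = 3.65 kcal/mol; chair II is more stable.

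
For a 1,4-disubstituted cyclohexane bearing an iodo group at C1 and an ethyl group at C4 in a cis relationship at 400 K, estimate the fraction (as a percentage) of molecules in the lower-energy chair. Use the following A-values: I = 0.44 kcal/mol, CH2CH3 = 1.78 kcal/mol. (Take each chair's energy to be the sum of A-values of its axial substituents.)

84.4%

C1 and C4 have opposite parity, so for the cis isomer the two substituents are one axial and one equatorial in each chair.
Chair I (iodo axial, ethyl equatorial): E = 0.44 kcal/mol; chair II (iodo equatorial, ethyl axial): E = 1.78 kcal/mol.
ΔG = 1.34 kcal/mol between the two chairs.
K = exp(ΔG/RT) with R = 1.987×10⁻³ kcal mol⁻¹ K⁻¹ and T = 400 K gives K ≈ 5.4.
Fraction in the lower-energy chair = K/(K+1) = 84.4%.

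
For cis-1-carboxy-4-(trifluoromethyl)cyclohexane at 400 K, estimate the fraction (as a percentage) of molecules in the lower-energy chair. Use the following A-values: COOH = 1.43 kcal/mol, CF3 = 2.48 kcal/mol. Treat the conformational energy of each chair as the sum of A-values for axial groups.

78.9%

C1 and C4 have opposite parity, so for the cis isomer the two substituents are one axial and one equatorial in each chair.
Chair I (carboxyl axial, trifluoromethyl equatorial): E = 1.43 kcal/mol; chair II (carboxyl equatorial, trifluoromethyl axial): E = 2.48 kcal/mol.
ΔG = 1.05 kcal/mol between the two chairs.
K = exp(ΔG/RT) with R = 1.987×10⁻³ kcal mol⁻¹ K⁻¹ and T = 400 K gives K ≈ 3.75.
Fraction in the lower-energy chair = K/(K+1) = 78.9%.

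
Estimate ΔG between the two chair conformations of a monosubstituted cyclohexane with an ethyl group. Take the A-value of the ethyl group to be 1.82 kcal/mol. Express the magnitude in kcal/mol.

1.82 kcal/mol

A monosubstituted cyclohexane has one chair with the ethyl group axial (E = A = 1.82 kcal/mol) and one with it equatorial (E = 0).
ΔE = 1.82 − 0 = 1.82 kcal/mol.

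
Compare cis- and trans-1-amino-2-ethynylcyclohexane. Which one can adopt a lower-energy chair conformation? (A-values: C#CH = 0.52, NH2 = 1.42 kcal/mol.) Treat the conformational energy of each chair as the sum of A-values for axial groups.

At 1,2 positions (parity opposite): cis → (a,e or e,a); trans → (e,e or a,a).
Best chair for cis: E = 0.52 kcal/mol; best chair for trans: E = 0.00 kcal/mol.
The trans isomer is lower by 0.52 kcal/mol.

trans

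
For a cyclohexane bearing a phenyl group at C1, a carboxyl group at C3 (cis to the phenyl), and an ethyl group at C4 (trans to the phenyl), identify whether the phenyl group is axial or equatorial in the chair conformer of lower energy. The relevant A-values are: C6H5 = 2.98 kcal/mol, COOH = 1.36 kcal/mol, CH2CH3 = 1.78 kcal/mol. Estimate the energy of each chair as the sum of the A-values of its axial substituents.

Chair I (phenyl axial, carboxyl axial, ethyl axial): E = 6.12 kcal/mol.
Chair II (phenyl equatorial, carboxyl equatorial, ethyl equatorial): E = 0.00 kcal/mol.
Chair II is the more stable (lower-energy) conformer, and in that chair the phenyl group is equatorial.

equatorial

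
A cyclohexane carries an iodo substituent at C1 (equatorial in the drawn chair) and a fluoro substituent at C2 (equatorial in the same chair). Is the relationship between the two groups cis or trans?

C1 and C2 have opposite parity, so their axial bonds point in opposite directions.
With opposite-parity carbons, two substituents on the same face are one axial and one equatorial; opposite faces give both axial or both equatorial.
Here the groups are equatorial/equatorial → opposite face → trans.

trans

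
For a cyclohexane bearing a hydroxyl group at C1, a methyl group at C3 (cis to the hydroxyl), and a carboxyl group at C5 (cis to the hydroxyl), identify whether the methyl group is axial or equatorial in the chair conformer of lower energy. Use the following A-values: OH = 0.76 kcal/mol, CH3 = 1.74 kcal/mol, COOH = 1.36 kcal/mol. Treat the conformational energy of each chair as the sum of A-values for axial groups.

Chair I (hydroxyl axial, methyl axial, carboxyl axial): E = 3.86 kcal/mol.
Chair II (hydroxyl equatorial, methyl equatorial, carboxyl equatorial): E = 0.00 kcal/mol.
Chair II is the more stable (lower-energy) conformer, and in that chair the methyl group is equatorial.

equatorial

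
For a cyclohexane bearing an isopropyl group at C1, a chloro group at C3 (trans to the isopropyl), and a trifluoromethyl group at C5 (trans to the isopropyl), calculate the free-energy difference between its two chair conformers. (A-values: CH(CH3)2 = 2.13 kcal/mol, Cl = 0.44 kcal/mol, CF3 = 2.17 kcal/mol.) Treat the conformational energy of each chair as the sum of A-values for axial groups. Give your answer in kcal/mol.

Chair I (isopropyl axial, chloro equatorial, trifluoromethyl equatorial): E = 2.13 kcal/mol.
Chair II (isopropyl equatorial, chloro axial, trifluoromethyl axial): E = 2.61 kcal/mol.
ΔE = 2.61 − 2.13 = 0.48 kcal/mol; chair I is more stable.

0.48 kcal/mol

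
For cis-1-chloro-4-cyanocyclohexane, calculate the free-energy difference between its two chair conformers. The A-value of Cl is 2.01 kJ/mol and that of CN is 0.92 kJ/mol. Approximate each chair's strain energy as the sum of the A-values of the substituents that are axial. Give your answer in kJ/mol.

1.09 kJ/mol

C1 and C4 have opposite parity, so for the cis isomer the two substituents are one axial and one equatorial in each chair.
Chair I (chloro axial, cyano equatorial): E = 2.01 kJ/mol.
Chair II (chloro equatorial, cyano axial): E = 0.92 kJ/mol.
ΔE = 2.01 − 0.92 = 1.09 kJ/mol; chair II is more stable.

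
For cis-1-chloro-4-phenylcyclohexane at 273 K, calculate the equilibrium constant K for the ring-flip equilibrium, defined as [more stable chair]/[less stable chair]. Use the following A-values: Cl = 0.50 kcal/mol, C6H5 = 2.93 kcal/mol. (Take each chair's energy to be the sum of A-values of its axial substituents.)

K ≈ 88.2

C1 and C4 have opposite parity, so for the cis isomer the two substituents are one axial and one equatorial in each chair.
Chair I (chloro axial, phenyl equatorial): E = 0.50 kcal/mol; chair II (chloro equatorial, phenyl axial): E = 2.93 kcal/mol.
ΔG = 2.43 kcal/mol between the two chairs.
K = exp(ΔG/RT) with R = 1.987×10⁻³ kcal mol⁻¹ K⁻¹ and T = 273 K gives K ≈ 88.2.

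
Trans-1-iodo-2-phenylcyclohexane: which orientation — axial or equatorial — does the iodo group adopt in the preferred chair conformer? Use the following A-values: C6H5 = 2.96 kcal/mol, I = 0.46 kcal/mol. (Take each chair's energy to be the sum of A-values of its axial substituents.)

equatorial

C1 and C2 have opposite parity, so for the trans isomer the two substituents are e,e in one chair and a,a in the other.
Chair I (phenyl axial, iodo axial): E = 3.42 kcal/mol.
Chair II (phenyl equatorial, iodo equatorial): E = 0.00 kcal/mol.
Chair II is the more stable (lower-energy) conformer, and in that chair the iodo group is equatorial.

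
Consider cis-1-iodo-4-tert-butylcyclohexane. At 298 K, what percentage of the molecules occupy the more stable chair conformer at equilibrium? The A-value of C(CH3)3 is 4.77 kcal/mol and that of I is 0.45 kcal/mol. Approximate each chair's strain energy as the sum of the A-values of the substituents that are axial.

C1 and C4 have opposite parity, so for the cis isomer the two substituents are one axial and one equatorial in each chair.
Chair I (tert-butyl axial, iodo equatorial): E = 4.77 kcal/mol; chair II (tert-butyl equatorial, iodo axial): E = 0.45 kcal/mol.
ΔG = 4.32 kcal/mol between the two chairs.
K = exp(ΔG/RT) with R = 1.987×10⁻³ kcal mol⁻¹ K⁻¹ and T = 298 K gives K ≈ 1.47e+03.
Fraction in the lower-energy chair = K/(K+1) = 99.9%.

99.9%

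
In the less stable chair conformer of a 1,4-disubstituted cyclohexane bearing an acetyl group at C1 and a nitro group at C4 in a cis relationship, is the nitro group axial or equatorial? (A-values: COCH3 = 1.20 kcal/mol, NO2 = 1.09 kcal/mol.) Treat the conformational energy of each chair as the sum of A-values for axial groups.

C1 and C4 have opposite parity, so for the cis isomer the two substituents are one axial and one equatorial in each chair.
Chair I (acetyl axial, nitro equatorial): E = 1.20 kcal/mol.
Chair II (acetyl equatorial, nitro axial): E = 1.09 kcal/mol.
Chair I is the less stable (higher-energy) conformer, and in that chair the nitro group is equatorial.

equatorial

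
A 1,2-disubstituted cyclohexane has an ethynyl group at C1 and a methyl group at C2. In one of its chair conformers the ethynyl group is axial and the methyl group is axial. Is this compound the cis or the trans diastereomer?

C1 and C2 have opposite parity, so their axial bonds point in opposite directions.
With opposite-parity carbons, two substituents on the same face are one axial and one equatorial; opposite faces give both axial or both equatorial.
Here the groups are axial/axial → opposite face → trans.

trans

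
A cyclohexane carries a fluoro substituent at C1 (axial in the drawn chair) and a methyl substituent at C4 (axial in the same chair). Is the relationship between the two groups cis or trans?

trans

C1 and C4 have opposite parity, so their axial bonds point in opposite directions.
With opposite-parity carbons, two substituents on the same face are one axial and one equatorial; opposite faces give both axial or both equatorial.
Here the groups are axial/axial → opposite face → trans.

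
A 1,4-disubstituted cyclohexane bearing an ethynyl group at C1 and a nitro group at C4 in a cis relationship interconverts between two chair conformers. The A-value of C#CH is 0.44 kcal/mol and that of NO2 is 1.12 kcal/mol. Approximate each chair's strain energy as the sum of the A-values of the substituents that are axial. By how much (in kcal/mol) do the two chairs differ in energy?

0.68 kcal/mol

C1 and C4 have opposite parity, so for the cis isomer the two substituents are one axial and one equatorial in each chair.
Chair I (ethynyl axial, nitro equatorial): E = 0.44 kcal/mol.
Chair II (ethynyl equatorial, nitro axial): E = 1.12 kcal/mol.
ΔE = 1.12 − 0.44 = 0.68 kcal/mol; chair I is more stable.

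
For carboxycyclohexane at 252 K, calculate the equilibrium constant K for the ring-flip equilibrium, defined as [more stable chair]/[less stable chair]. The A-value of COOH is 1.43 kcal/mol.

One chair has the carboxyl group axial (E = 1.43 kcal/mol) and the other has it equatorial (E = 0).
ΔG = 1.43 kcal/mol between the two chairs.
K = exp(ΔG/RT) with R = 1.987×10⁻³ kcal mol⁻¹ K⁻¹ and T = 252 K gives K ≈ 17.4.

K ≈ 17.4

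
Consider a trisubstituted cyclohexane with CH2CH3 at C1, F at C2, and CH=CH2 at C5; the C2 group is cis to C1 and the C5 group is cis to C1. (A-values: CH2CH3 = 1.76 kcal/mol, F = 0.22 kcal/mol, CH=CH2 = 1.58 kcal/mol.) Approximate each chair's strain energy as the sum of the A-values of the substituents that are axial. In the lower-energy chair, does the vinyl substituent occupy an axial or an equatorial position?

equatorial

Chair I (ethyl axial, fluoro equatorial, vinyl axial): E = 3.34 kcal/mol.
Chair II (ethyl equatorial, fluoro axial, vinyl equatorial): E = 0.22 kcal/mol.
Chair II is the more stable (lower-energy) conformer, and in that chair the vinyl group is equatorial.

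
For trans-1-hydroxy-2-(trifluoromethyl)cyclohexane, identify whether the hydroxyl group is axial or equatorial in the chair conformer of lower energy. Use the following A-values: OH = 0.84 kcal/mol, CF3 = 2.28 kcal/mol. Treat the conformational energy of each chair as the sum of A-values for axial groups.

C1 and C2 have opposite parity, so for the trans isomer the two substituents are e,e in one chair and a,a in the other.
Chair I (hydroxyl axial, trifluoromethyl axial): E = 3.12 kcal/mol.
Chair II (hydroxyl equatorial, trifluoromethyl equatorial): E = 0.00 kcal/mol.
Chair II is the more stable (lower-energy) conformer, and in that chair the hydroxyl group is equatorial.

equatorial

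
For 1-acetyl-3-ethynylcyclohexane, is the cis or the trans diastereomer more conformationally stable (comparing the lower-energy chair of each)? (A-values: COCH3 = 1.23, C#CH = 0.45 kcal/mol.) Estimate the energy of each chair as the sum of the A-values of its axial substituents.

cis

At 1,3 positions (parity same): cis → (e,e or a,a); trans → (a,e or e,a).
Best chair for cis: E = 0.00 kcal/mol; best chair for trans: E = 0.45 kcal/mol.
The cis isomer is lower by 0.45 kcal/mol.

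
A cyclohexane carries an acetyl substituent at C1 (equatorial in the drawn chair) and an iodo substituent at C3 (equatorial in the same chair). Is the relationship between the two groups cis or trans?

cis

C1 and C3 have the same parity, so their axial bonds point in the same direction.
With same-parity carbons, two substituents on the same face are both axial or both equatorial; opposite faces give one of each.
Here the groups are equatorial/equatorial → same face → cis.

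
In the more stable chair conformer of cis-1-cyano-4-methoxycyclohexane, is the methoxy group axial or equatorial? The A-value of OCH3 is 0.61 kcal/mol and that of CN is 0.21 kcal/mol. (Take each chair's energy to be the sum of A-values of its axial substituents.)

equatorial

C1 and C4 have opposite parity, so for the cis isomer the two substituents are one axial and one equatorial in each chair.
Chair I (methoxy axial, cyano equatorial): E = 0.61 kcal/mol.
Chair II (methoxy equatorial, cyano axial): E = 0.21 kcal/mol.
Chair II is the more stable (lower-energy) conformer, and in that chair the methoxy group is equatorial.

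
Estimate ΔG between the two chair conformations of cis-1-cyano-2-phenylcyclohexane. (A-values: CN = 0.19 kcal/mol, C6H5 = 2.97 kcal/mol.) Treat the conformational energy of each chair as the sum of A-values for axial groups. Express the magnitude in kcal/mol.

2.78 kcal/mol

C1 and C2 have opposite parity, so for the cis isomer the two substituents are one axial and one equatorial in each chair.
Chair I (cyano axial, phenyl equatorial): E = 0.19 kcal/mol.
Chair II (cyano equatorial, phenyl axial): E = 2.97 kcal/mol.
ΔE = 2.97 − 0.19 = 2.78 kcal/mol; chair I is more stable.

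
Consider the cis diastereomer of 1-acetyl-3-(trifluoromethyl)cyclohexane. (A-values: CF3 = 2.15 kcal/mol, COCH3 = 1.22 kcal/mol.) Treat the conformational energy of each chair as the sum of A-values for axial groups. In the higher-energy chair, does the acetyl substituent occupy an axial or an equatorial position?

C1 and C3 have the same parity, so for the cis isomer the two substituents are e,e in one chair and a,a in the other.
Chair I (trifluoromethyl axial, acetyl axial): E = 3.37 kcal/mol.
Chair II (trifluoromethyl equatorial, acetyl equatorial): E = 0.00 kcal/mol.
Chair I is the less stable (higher-energy) conformer, and in that chair the acetyl group is axial.

axial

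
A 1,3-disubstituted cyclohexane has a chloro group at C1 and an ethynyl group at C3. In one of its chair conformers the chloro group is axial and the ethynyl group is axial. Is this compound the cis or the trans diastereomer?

cis

C1 and C3 have the same parity, so their axial bonds point in the same direction.
With same-parity carbons, two substituents on the same face are both axial or both equatorial; opposite faces give one of each.
Here the groups are axial/axial → same face → cis.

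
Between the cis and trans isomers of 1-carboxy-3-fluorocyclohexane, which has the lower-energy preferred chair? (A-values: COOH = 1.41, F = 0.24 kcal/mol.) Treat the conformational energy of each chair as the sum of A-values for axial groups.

cis

At 1,3 positions (parity same): cis → (e,e or a,a); trans → (a,e or e,a).
Best chair for cis: E = 0.00 kcal/mol; best chair for trans: E = 0.24 kcal/mol.
The cis isomer is lower by 0.24 kcal/mol.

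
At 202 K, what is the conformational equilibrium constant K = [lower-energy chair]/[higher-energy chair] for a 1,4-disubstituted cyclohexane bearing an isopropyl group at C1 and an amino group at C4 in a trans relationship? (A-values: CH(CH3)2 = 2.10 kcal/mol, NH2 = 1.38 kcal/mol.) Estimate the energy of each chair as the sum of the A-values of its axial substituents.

K ≈ 5827

C1 and C4 have opposite parity, so for the trans isomer the two substituents are e,e in one chair and a,a in the other.
Chair I (isopropyl axial, amino axial): E = 3.48 kcal/mol; chair II (isopropyl equatorial, amino equatorial): E = 0.00 kcal/mol.
ΔG = 3.48 kcal/mol between the two chairs.
K = exp(ΔG/RT) with R = 1.987×10⁻³ kcal mol⁻¹ K⁻¹ and T = 202 K gives K ≈ 5.83e+03.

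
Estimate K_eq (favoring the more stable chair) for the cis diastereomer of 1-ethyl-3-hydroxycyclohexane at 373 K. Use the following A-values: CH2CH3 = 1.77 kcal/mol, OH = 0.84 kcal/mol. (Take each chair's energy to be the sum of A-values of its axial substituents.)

K ≈ 33.8

C1 and C3 have the same parity, so for the cis isomer the two substituents are e,e in one chair and a,a in the other.
Chair I (ethyl axial, hydroxyl axial): E = 2.61 kcal/mol; chair II (ethyl equatorial, hydroxyl equatorial): E = 0.00 kcal/mol.
ΔG = 2.61 kcal/mol between the two chairs.
K = exp(ΔG/RT) with R = 1.987×10⁻³ kcal mol⁻¹ K⁻¹ and T = 373 K gives K ≈ 33.8.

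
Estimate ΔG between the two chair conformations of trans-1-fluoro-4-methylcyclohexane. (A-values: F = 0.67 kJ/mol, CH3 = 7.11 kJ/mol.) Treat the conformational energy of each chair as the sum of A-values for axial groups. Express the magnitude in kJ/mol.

7.78 kJ/mol

C1 and C4 have opposite parity, so for the trans isomer the two substituents are e,e in one chair and a,a in the other.
Chair I (fluoro axial, methyl axial): E = 7.78 kJ/mol.
Chair II (fluoro equatorial, methyl equatorial): E = 0.00 kJ/mol.
ΔE = 7.78 − 0.00 = 7.78 kJ/mol; chair II is more stable.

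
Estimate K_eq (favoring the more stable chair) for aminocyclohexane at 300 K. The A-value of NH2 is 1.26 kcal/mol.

One chair has the amino group axial (E = 1.26 kcal/mol) and the other has it equatorial (E = 0).
ΔG = 1.26 kcal/mol between the two chairs.
K = exp(ΔG/RT) with R = 1.987×10⁻³ kcal mol⁻¹ K⁻¹ and T = 300 K gives K ≈ 8.28.

K ≈ 8.28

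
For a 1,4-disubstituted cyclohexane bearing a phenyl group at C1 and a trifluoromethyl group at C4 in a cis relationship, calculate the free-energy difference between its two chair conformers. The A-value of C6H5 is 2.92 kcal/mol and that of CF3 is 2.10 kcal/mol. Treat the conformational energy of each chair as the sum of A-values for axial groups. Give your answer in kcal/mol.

0.82 kcal/mol

C1 and C4 have opposite parity, so for the cis isomer the two substituents are one axial and one equatorial in each chair.
Chair I (phenyl axial, trifluoromethyl equatorial): E = 2.92 kcal/mol.
Chair II (phenyl equatorial, trifluoromethyl axial): E = 2.10 kcal/mol.
ΔE = 2.92 − 2.10 = 0.82 kcal/mol; chair II is more stable.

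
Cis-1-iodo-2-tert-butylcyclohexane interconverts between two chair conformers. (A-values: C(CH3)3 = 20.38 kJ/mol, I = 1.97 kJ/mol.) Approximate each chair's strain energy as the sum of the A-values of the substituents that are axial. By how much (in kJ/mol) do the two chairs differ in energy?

C1 and C2 have opposite parity, so for the cis isomer the two substituents are one axial and one equatorial in each chair.
Chair I (tert-butyl axial, iodo equatorial): E = 20.38 kJ/mol.
Chair II (tert-butyl equatorial, iodo axial): E = 1.97 kJ/mol.
ΔE = 20.38 − 1.97 = 18.41 kJ/mol; chair II is more stable.

18.41 kJ/mol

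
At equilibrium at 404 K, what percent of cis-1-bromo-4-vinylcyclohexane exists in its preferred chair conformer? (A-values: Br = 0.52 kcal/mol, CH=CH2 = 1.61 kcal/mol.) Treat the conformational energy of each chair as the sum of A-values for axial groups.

C1 and C4 have opposite parity, so for the cis isomer the two substituents are one axial and one equatorial in each chair.
Chair I (bromo axial, vinyl equatorial): E = 0.52 kcal/mol; chair II (bromo equatorial, vinyl axial): E = 1.61 kcal/mol.
ΔG = 1.09 kcal/mol between the two chairs.
K = exp(ΔG/RT) with R = 1.987×10⁻³ kcal mol⁻¹ K⁻¹ and T = 404 K gives K ≈ 3.89.
Fraction in the lower-energy chair = K/(K+1) = 79.5%.

79.5%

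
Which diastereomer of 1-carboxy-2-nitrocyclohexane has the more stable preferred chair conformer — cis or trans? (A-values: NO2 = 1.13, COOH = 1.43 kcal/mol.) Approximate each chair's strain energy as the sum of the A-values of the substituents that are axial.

trans

At 1,2 positions (parity opposite): cis → (a,e or e,a); trans → (e,e or a,a).
Best chair for cis: E = 1.13 kcal/mol; best chair for trans: E = 0.00 kcal/mol.
The trans isomer is lower by 1.13 kcal/mol.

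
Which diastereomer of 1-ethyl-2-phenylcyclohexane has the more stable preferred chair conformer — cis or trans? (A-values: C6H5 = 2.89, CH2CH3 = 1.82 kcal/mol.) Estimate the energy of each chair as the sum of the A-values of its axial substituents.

At 1,2 positions (parity opposite): cis → (a,e or e,a); trans → (e,e or a,a).
Best chair for cis: E = 1.82 kcal/mol; best chair for trans: E = 0.00 kcal/mol.
The trans isomer is lower by 1.82 kcal/mol.

trans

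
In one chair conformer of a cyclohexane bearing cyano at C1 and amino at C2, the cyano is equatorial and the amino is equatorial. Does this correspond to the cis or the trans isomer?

C1 and C2 have opposite parity, so their axial bonds point in opposite directions.
With opposite-parity carbons, two substituents on the same face are one axial and one equatorial; opposite faces give both axial or both equatorial.
Here the groups are equatorial/equatorial → opposite face → trans.

trans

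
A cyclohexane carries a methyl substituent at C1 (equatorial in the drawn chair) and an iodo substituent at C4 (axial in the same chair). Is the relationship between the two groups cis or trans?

cis

C1 and C4 have opposite parity, so their axial bonds point in opposite directions.
With opposite-parity carbons, two substituents on the same face are one axial and one equatorial; opposite faces give both axial or both equatorial.
Here the groups are equatorial/axial → same face → cis.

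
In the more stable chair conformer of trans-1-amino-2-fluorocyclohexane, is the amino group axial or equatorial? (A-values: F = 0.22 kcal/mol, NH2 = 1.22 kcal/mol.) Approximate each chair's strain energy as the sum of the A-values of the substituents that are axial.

C1 and C2 have opposite parity, so for the trans isomer the two substituents are e,e in one chair and a,a in the other.
Chair I (fluoro axial, amino axial): E = 1.44 kcal/mol.
Chair II (fluoro equatorial, amino equatorial): E = 0.00 kcal/mol.
Chair II is the more stable (lower-energy) conformer, and in that chair the amino group is equatorial.

equatorial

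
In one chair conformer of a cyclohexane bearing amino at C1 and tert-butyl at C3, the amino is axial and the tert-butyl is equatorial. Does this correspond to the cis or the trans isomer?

trans

C1 and C3 have the same parity, so their axial bonds point in the same direction.
With same-parity carbons, two substituents on the same face are both axial or both equatorial; opposite faces give one of each.
Here the groups are axial/equatorial → opposite face → trans.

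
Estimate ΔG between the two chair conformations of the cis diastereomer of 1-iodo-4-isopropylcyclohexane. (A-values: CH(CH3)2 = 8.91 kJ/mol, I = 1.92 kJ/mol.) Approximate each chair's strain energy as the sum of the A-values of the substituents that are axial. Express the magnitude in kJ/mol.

6.99 kJ/mol

C1 and C4 have opposite parity, so for the cis isomer the two substituents are one axial and one equatorial in each chair.
Chair I (isopropyl axial, iodo equatorial): E = 8.91 kJ/mol.
Chair II (isopropyl equatorial, iodo axial): E = 1.92 kJ/mol.
ΔE = 8.91 − 1.92 = 6.99 kJ/mol; chair II is more stable.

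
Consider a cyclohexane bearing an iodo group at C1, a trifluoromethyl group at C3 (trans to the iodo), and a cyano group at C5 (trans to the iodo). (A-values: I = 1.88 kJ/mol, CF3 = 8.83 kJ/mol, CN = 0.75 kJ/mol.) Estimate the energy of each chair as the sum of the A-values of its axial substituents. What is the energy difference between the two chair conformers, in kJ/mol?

7.70 kJ/mol

Chair I (iodo axial, trifluoromethyl equatorial, cyano equatorial): E = 1.88 kJ/mol.
Chair II (iodo equatorial, trifluoromethyl axial, cyano axial): E = 9.58 kJ/mol.
ΔE = 9.58 − 1.88 = 7.70 kJ/mol; chair I is more stable.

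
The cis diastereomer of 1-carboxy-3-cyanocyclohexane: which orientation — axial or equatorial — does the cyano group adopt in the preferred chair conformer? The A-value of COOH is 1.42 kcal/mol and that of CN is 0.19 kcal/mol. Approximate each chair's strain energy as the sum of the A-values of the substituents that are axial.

C1 and C3 have the same parity, so for the cis isomer the two substituents are e,e in one chair and a,a in the other.
Chair I (carboxyl axial, cyano axial): E = 1.61 kcal/mol.
Chair II (carboxyl equatorial, cyano equatorial): E = 0.00 kcal/mol.
Chair II is the more stable (lower-energy) conformer, and in that chair the cyano group is equatorial.

equatorial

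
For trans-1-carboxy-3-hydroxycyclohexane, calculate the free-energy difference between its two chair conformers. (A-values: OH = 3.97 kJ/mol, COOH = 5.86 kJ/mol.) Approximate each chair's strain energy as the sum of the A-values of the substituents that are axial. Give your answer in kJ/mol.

C1 and C3 have the same parity, so for the trans isomer the two substituents are one axial and one equatorial in each chair.
Chair I (hydroxyl axial, carboxyl equatorial): E = 3.97 kJ/mol.
Chair II (hydroxyl equatorial, carboxyl axial): E = 5.86 kJ/mol.
ΔE = 5.86 − 3.97 = 1.89 kJ/mol; chair I is more stable.

1.89 kJ/mol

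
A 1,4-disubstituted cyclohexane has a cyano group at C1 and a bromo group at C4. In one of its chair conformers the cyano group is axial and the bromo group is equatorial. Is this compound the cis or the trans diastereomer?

cis

C1 and C4 have opposite parity, so their axial bonds point in opposite directions.
With opposite-parity carbons, two substituents on the same face are one axial and one equatorial; opposite faces give both axial or both equatorial.
Here the groups are axial/equatorial → same face → cis.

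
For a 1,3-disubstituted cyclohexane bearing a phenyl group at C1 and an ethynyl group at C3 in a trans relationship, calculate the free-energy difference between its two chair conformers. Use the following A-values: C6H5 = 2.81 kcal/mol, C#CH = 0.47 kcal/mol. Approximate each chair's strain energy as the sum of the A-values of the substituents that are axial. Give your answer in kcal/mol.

2.34 kcal/mol

C1 and C3 have the same parity, so for the trans isomer the two substituents are one axial and one equatorial in each chair.
Chair I (phenyl axial, ethynyl equatorial): E = 2.81 kcal/mol.
Chair II (phenyl equatorial, ethynyl axial): E = 0.47 kcal/mol.
ΔE = 2.81 − 0.47 = 2.34 kcal/mol; chair II is more stable.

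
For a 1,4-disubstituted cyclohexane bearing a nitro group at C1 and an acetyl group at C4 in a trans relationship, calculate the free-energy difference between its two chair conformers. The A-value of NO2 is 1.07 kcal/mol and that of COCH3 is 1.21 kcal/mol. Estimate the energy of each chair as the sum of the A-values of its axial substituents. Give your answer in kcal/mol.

2.28 kcal/mol

C1 and C4 have opposite parity, so for the trans isomer the two substituents are e,e in one chair and a,a in the other.
Chair I (nitro axial, acetyl axial): E = 2.28 kcal/mol.
Chair II (nitro equatorial, acetyl equatorial): E = 0.00 kcal/mol.
ΔE = 2.28 − 0.00 = 2.28 kcal/mol; chair II is more stable.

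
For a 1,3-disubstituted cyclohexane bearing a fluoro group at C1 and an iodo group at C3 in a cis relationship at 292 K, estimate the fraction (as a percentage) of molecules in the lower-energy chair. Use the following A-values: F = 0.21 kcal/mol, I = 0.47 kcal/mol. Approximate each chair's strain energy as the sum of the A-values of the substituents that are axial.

76.4%

C1 and C3 have the same parity, so for the cis isomer the two substituents are e,e in one chair and a,a in the other.
Chair I (fluoro axial, iodo axial): E = 0.68 kcal/mol; chair II (fluoro equatorial, iodo equatorial): E = 0.00 kcal/mol.
ΔG = 0.68 kcal/mol between the two chairs.
K = exp(ΔG/RT) with R = 1.987×10⁻³ kcal mol⁻¹ K⁻¹ and T = 292 K gives K ≈ 3.23.
Fraction in the lower-energy chair = K/(K+1) = 76.4%.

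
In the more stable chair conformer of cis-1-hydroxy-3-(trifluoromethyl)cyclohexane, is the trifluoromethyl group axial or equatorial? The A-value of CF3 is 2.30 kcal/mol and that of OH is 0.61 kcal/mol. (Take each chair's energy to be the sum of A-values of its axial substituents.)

C1 and C3 have the same parity, so for the cis isomer the two substituents are e,e in one chair and a,a in the other.
Chair I (trifluoromethyl axial, hydroxyl axial): E = 2.91 kcal/mol.
Chair II (trifluoromethyl equatorial, hydroxyl equatorial): E = 0.00 kcal/mol.
Chair II is the more stable (lower-energy) conformer, and in that chair the trifluoromethyl group is equatorial.

equatorial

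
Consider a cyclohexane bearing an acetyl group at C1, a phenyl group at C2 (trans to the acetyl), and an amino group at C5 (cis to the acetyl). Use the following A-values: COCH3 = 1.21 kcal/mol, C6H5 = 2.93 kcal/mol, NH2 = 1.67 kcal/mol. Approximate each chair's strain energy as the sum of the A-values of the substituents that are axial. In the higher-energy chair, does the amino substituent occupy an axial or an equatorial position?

axial

Chair I (acetyl axial, phenyl axial, amino axial): E = 5.81 kcal/mol.
Chair II (acetyl equatorial, phenyl equatorial, amino equatorial): E = 0.00 kcal/mol.
Chair I is the less stable (higher-energy) conformer, and in that chair the amino group is axial.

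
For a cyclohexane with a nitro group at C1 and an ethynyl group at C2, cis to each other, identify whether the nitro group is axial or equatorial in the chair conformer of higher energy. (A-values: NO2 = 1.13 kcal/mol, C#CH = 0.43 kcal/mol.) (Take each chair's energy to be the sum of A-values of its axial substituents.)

axial

C1 and C2 have opposite parity, so for the cis isomer the two substituents are one axial and one equatorial in each chair.
Chair I (nitro axial, ethynyl equatorial): E = 1.13 kcal/mol.
Chair II (nitro equatorial, ethynyl axial): E = 0.43 kcal/mol.
Chair I is the less stable (higher-energy) conformer, and in that chair the nitro group is axial.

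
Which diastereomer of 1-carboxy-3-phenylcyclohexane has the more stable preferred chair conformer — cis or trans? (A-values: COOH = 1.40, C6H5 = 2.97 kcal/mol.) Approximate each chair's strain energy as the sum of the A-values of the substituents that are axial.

At 1,3 positions (parity same): cis → (e,e or a,a); trans → (a,e or e,a).
Best chair for cis: E = 0.00 kcal/mol; best chair for trans: E = 1.40 kcal/mol.
The cis isomer is lower by 1.40 kcal/mol.

cis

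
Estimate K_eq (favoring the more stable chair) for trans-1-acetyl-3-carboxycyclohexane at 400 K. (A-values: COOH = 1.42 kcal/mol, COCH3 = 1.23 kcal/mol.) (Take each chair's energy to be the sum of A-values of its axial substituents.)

C1 and C3 have the same parity, so for the trans isomer the two substituents are one axial and one equatorial in each chair.
Chair I (carboxyl axial, acetyl equatorial): E = 1.42 kcal/mol; chair II (carboxyl equatorial, acetyl axial): E = 1.23 kcal/mol.
ΔG = 0.19 kcal/mol between the two chairs.
K = exp(ΔG/RT) with R = 1.987×10⁻³ kcal mol⁻¹ K⁻¹ and T = 400 K gives K ≈ 1.27.

K ≈ 1.27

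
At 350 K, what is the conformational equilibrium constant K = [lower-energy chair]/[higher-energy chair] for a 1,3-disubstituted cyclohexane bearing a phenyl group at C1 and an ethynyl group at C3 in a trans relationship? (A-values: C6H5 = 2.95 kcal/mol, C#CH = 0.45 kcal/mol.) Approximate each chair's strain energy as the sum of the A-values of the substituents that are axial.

K ≈ 36.4

C1 and C3 have the same parity, so for the trans isomer the two substituents are one axial and one equatorial in each chair.
Chair I (phenyl axial, ethynyl equatorial): E = 2.95 kcal/mol; chair II (phenyl equatorial, ethynyl axial): E = 0.45 kcal/mol.
ΔG = 2.50 kcal/mol between the two chairs.
K = exp(ΔG/RT) with R = 1.987×10⁻³ kcal mol⁻¹ K⁻¹ and T = 350 K gives K ≈ 36.4.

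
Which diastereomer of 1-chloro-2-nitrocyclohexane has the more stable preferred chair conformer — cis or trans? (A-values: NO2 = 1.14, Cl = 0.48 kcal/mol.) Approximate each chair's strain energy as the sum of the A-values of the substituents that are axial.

trans

At 1,2 positions (parity opposite): cis → (a,e or e,a); trans → (e,e or a,a).
Best chair for cis: E = 0.48 kcal/mol; best chair for trans: E = 0.00 kcal/mol.
The trans isomer is lower by 0.48 kcal/mol.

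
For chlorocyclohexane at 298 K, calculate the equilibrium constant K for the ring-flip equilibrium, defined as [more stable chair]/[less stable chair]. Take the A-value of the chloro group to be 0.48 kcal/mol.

K ≈ 2.25

One chair has the chloro group axial (E = 0.48 kcal/mol) and the other has it equatorial (E = 0).
ΔG = 0.48 kcal/mol between the two chairs.
K = exp(ΔG/RT) with R = 1.987×10⁻³ kcal mol⁻¹ K⁻¹ and T = 298 K gives K ≈ 2.25.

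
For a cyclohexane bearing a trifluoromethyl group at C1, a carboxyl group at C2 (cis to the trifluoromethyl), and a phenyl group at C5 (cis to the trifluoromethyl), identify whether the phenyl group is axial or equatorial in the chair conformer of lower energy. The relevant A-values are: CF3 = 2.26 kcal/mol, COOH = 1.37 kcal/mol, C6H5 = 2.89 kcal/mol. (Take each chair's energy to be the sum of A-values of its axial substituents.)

equatorial

Chair I (trifluoromethyl axial, carboxyl equatorial, phenyl axial): E = 5.15 kcal/mol.
Chair II (trifluoromethyl equatorial, carboxyl axial, phenyl equatorial): E = 1.37 kcal/mol.
Chair II is the more stable (lower-energy) conformer, and in that chair the phenyl group is equatorial.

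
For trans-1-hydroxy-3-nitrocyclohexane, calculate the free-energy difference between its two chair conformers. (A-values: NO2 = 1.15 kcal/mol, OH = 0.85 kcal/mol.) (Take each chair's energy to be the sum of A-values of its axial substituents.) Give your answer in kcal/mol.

C1 and C3 have the same parity, so for the trans isomer the two substituents are one axial and one equatorial in each chair.
Chair I (nitro axial, hydroxyl equatorial): E = 1.15 kcal/mol.
Chair II (nitro equatorial, hydroxyl axial): E = 0.85 kcal/mol.
ΔE = 1.15 − 0.85 = 0.30 kcal/mol; chair II is more stable.

0.30 kcal/mol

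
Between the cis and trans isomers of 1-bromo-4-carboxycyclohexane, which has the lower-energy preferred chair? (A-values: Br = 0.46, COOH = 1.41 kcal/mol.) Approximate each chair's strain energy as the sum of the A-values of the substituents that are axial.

At 1,4 positions (parity opposite): cis → (a,e or e,a); trans → (e,e or a,a).
Best chair for cis: E = 0.46 kcal/mol; best chair for trans: E = 0.00 kcal/mol.
The trans isomer is lower by 0.46 kcal/mol.

trans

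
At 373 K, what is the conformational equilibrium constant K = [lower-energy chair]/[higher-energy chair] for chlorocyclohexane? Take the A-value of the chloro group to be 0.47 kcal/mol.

K ≈ 1.89

One chair has the chloro group axial (E = 0.47 kcal/mol) and the other has it equatorial (E = 0).
ΔG = 0.47 kcal/mol between the two chairs.
K = exp(ΔG/RT) with R = 1.987×10⁻³ kcal mol⁻¹ K⁻¹ and T = 373 K gives K ≈ 1.89.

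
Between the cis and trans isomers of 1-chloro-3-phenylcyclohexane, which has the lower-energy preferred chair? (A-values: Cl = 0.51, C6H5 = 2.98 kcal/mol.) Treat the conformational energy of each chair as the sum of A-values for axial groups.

cis

At 1,3 positions (parity same): cis → (e,e or a,a); trans → (a,e or e,a).
Best chair for cis: E = 0.00 kcal/mol; best chair for trans: E = 0.51 kcal/mol.
The cis isomer is lower by 0.51 kcal/mol.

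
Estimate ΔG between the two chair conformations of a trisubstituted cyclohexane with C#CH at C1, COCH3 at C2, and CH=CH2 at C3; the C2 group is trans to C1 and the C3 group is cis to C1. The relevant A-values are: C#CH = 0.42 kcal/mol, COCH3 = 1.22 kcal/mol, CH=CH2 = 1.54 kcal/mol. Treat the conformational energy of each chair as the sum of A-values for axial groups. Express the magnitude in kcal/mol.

3.18 kcal/mol

Chair I (ethynyl axial, acetyl axial, vinyl axial): E = 3.18 kcal/mol.
Chair II (ethynyl equatorial, acetyl equatorial, vinyl equatorial): E = 0.00 kcal/mol.
ΔE = 3.18 − 0.00 = 3.18 kcal/mol; chair II is more stable.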